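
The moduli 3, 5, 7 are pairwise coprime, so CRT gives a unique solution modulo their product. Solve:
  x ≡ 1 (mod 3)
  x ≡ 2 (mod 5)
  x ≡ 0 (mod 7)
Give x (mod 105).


Moduli 3, 5, 7 are pairwise coprime; by CRT there is a unique solution modulo M = 3 · 5 · 7 = 105.
Solve pairwise, accumulating the modulus:
  Start with x ≡ 1 (mod 3).
  Combine with x ≡ 2 (mod 5): since gcd(3, 5) = 1, we get a unique residue mod 15.
    Write x = 1 + 3·t and substitute into x ≡ 2 (mod 5): 3·t ≡ 2 − 1 = 1 (mod 5).
    The inverse of 3 mod 5 is 2 (since 3·2 = 6 = 1·5 + 1), so t ≡ 2·1 = 2 ≡ 2 (mod 5).
    Then x = 1 + 3·2 = 7, valid modulo lcm(3, 5) = 15: x ≡ 7 (mod 15).
  Combine with x ≡ 0 (mod 7): since gcd(15, 7) = 1, we get a unique residue mod 105.
    Write x = 7 + 15·t and substitute into x ≡ 0 (mod 7): 15·t ≡ 0 − 7 = -7 (mod 7).
    Reduce coefficients mod 7: 1·t ≡ 0 (mod 7).
    So t ≡ 0 (mod 7).
    Then x = 7 + 15·0 = 7, valid modulo lcm(15, 7) = 105: x ≡ 7 (mod 105).
Verify: 7 mod 3 = 1 ✓, 7 mod 5 = 2 ✓, 7 mod 7 = 0 ✓.

x ≡ 7 (mod 105).


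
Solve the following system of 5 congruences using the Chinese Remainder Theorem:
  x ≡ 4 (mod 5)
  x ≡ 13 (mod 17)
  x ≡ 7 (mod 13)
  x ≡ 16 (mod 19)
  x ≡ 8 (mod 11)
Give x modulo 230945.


Product of moduli M = 5 · 17 · 13 · 19 · 11 = 230945.
Merge one congruence at a time:
  Start: x ≡ 4 (mod 5).
  Combine with x ≡ 13 (mod 17); new modulus lcm = 85.
    Write x = 4 + 5·t and substitute into x ≡ 13 (mod 17): 5·t ≡ 13 − 4 = 9 (mod 17).
    The inverse of 5 mod 17 is 7 (since 5·7 = 35 = 2·17 + 1), so t ≡ 7·9 = 63 ≡ 12 (mod 17).
    Then x = 4 + 5·12 = 64, valid modulo lcm(5, 17) = 85: x ≡ 64 (mod 85).
  Combine with x ≡ 7 (mod 13); new modulus lcm = 1105.
    Write x = 64 + 85·t and substitute into x ≡ 7 (mod 13): 85·t ≡ 7 − 64 = -57 (mod 13).
    Reduce coefficients mod 13: 7·t ≡ 8 (mod 13).
    The inverse of 7 mod 13 is 2 (since 7·2 = 14 = 1·13 + 1), so t ≡ 2·8 = 16 ≡ 3 (mod 13).
    Then x = 64 + 85·3 = 319, valid modulo lcm(85, 13) = 1105: x ≡ 319 (mod 1105).
  Combine with x ≡ 16 (mod 19); new modulus lcm = 20995.
    Write x = 319 + 1105·t and substitute into x ≡ 16 (mod 19): 1105·t ≡ 16 − 319 = -303 (mod 19).
    Reduce coefficients mod 19: 3·t ≡ 1 (mod 19).
    The inverse of 3 mod 19 is 13 (since 3·13 = 39 = 2·19 + 1), so t ≡ 13·1 = 13 ≡ 13 (mod 19).
    Then x = 319 + 1105·13 = 14684, valid modulo lcm(1105, 19) = 20995: x ≡ 14684 (mod 20995).
  Combine with x ≡ 8 (mod 11); new modulus lcm = 230945.
    Write x = 14684 + 20995·t and substitute into x ≡ 8 (mod 11): 20995·t ≡ 8 − 14684 = -14676 (mod 11).
    Reduce coefficients mod 11: 7·t ≡ 9 (mod 11).
    The inverse of 7 mod 11 is 8 (since 7·8 = 56 = 5·11 + 1), so t ≡ 8·9 = 72 ≡ 6 (mod 11).
    Then x = 14684 + 20995·6 = 140654, valid modulo lcm(20995, 11) = 230945: x ≡ 140654 (mod 230945).
Verify against each original: 140654 mod 5 = 4, 140654 mod 17 = 13, 140654 mod 13 = 7, 140654 mod 19 = 16, 140654 mod 11 = 8.

x ≡ 140654 (mod 230945).


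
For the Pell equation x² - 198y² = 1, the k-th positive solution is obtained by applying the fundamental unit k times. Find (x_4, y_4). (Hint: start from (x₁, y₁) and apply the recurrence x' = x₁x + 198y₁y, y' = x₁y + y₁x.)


Step 1: Find the fundamental solution (x₁, y₁) of x² - 198y² = 1.
  Expand √198 as a continued fraction. a₀ = ⌊√198⌋ = 14; iterate m_{k+1} = d_k·a_k − m_k, d_{k+1} = (198 − m_{k+1}²)/d_k, a_{k+1} = ⌊(a₀ + m_{k+1})/d_{k+1}⌋ (starting m₀ = 0, d₀ = 1), with convergents p_k = a_k·p_{k-1} + p_{k-2}, q_k = a_k·q_{k-1} + q_{k-2} (p₋₁ = 1, q₋₁ = 0):
  k = 0: a₀ = 14; p₀/q₀ = 14/1; p₀² − 198·q₀² = 196 − 198 = -2.
  k = 1: m = 14, d = 2, a = ⌊(14 + 14)/2⌋ = 14; p/q = (14·14 + 1)/(14·1 + 0) = 197/14; p² − 198·q² = 38809 − 38808 = 1.
  The first convergent with p² − 198·q² = 1 gives the fundamental solution (x₁, y₁) = (197, 14).
Step 2: Apply the recurrence (x_{n+1}, y_{n+1}) = (x₁x_n + 198y₁y_n, x₁y_n + y₁x_n) repeatedly.
  From (x_1, y_1) = (197, 14): x_2 = 197·197 + 198·14·14 = 77617; y_2 = 197·14 + 14·197 = 5516.
  From (x_2, y_2) = (77617, 5516): x_3 = 197·77617 + 198·14·5516 = 30580901; y_3 = 197·5516 + 14·77617 = 2173290.
  From (x_3, y_3) = (30580901, 2173290): x_4 = 197·30580901 + 198·14·2173290 = 12048797377; y_4 = 197·2173290 + 14·30580901 = 856270744.
Step 3: Verify x_4² - 198·y_4² = 145173518232002080129 - 145173518232002080128 = 1 (should be 1). ✓

(x_1, y_1) = (197, 14); (x_4, y_4) = (12048797377, 856270744).


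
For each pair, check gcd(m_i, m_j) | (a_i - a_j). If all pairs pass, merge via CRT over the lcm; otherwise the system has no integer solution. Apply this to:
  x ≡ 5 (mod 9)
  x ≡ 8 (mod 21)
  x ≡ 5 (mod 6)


Moduli 9, 21, 6 are not pairwise coprime, so CRT works modulo lcm(m_i) when all pairwise compatibility conditions hold.
Pairwise compatibility: gcd(m_i, m_j) must divide a_i - a_j for every pair.
Merge one congruence at a time:
  Start: x ≡ 5 (mod 9).
  Combine with x ≡ 8 (mod 21): gcd(9, 21) = 3; 8 - 5 = 3, which IS divisible by 3, so compatible.
    Write x = 5 + 9·t and substitute into x ≡ 8 (mod 21): 9·t ≡ 8 − 5 = 3 (mod 21).
    Divide the congruence (and modulus) by g = 3: 3·t ≡ 1 (mod 7).
    The inverse of 3 mod 7 is 5 (since 3·5 = 15 = 2·7 + 1), so t ≡ 5·1 = 5 ≡ 5 (mod 7).
    Then x = 5 + 9·5 = 50, valid modulo lcm(9, 21) = 63: x ≡ 50 (mod 63).
  Combine with x ≡ 5 (mod 6): gcd(63, 6) = 3; 5 - 50 = -45, which IS divisible by 3, so compatible.
    Write x = 50 + 63·t and substitute into x ≡ 5 (mod 6): 63·t ≡ 5 − 50 = -45 (mod 6).
    Divide the congruence (and modulus) by g = 3: 21·t ≡ -15 (mod 2).
    Reduce coefficients mod 2: 1·t ≡ 1 (mod 2).
    So t ≡ 1 (mod 2).
    Then x = 50 + 63·1 = 113, valid modulo lcm(63, 6) = 126: x ≡ 113 (mod 126).
Verify: 113 mod 9 = 5, 113 mod 21 = 8, 113 mod 6 = 5.

x ≡ 113 (mod 126).


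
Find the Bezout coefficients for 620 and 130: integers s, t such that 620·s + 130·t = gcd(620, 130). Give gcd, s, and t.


Euclidean algorithm on (620, 130) — divide until remainder is 0:
  620 = 4 · 130 + 100
  130 = 1 · 100 + 30
  100 = 3 · 30 + 10
  30 = 3 · 10 + 0
gcd(620, 130) = 10.
Track Bezout coefficients alongside the remainders: start with r₀ = 620 = a·1 + b·0 (s = 1, t = 0) and r₁ = 130 = a·0 + b·1 (s = 0, t = 1); each new remainder r_{k+1} = r_{k-1} − q_k·r_k inherits s_{k+1} = s_{k-1} − q_k·s_k, t_{k+1} = t_{k-1} − q_k·t_k, so r_k = a·s_k + b·t_k at every step:
  q = 4: r = 100, s = 1 − 4·0 = 1, t = 0 − 4·1 = -4  (check: 620·1 + 130·(-4) = 100)
  q = 1: r = 30, s = 0 − 1·1 = -1, t = 1 − 1·(-4) = 5  (check: 620·(-1) + 130·5 = 30)
  q = 3: r = 10, s = 1 − 3·(-1) = 4, t = -4 − 3·5 = -19  (check: 620·4 + 130·(-19) = 10)
The row with r = 10 (the gcd) gives the Bezout coefficients s = 4, t = -19.
Result: 620 · (4) + 130 · (-19) = 10.

gcd(620, 130) = 10; s = 4, t = -19 (check: 620·4 + 130·(-19) = 10).


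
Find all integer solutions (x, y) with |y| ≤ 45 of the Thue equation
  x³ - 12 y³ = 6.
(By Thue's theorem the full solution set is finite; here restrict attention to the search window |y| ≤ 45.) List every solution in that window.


The equation is x³ - 12y³ = 6. For fixed y, x³ = 12·y³ + 6, so a solution requires the RHS to be a perfect cube.
Strategy: iterate y from -45 to 45, compute RHS = 12·y³ + 6, and check whether it is a (positive or negative) perfect cube.
Check small values of y:
  y = 0: RHS = 6 is not a perfect cube.
  y = 1: RHS = 18 is not a perfect cube.
  y = -1: RHS = -6 is not a perfect cube.
  y = 2: RHS = 102 is not a perfect cube.
  y = -2: RHS = -90 is not a perfect cube.
  y = 3: RHS = 330 is not a perfect cube.
  y = -3: RHS = -318 is not a perfect cube.
Continuing the search up to |y| = 45 finds no solutions either.
No (x, y) in the scanned range satisfies the equation.

No integer solutions with |y| ≤ 45.


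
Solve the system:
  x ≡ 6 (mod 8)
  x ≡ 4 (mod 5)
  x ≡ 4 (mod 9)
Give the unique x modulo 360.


Moduli 8, 5, 9 are pairwise coprime; by CRT there is a unique solution modulo M = 8 · 5 · 9 = 360.
Solve pairwise, accumulating the modulus:
  Start with x ≡ 6 (mod 8).
  Combine with x ≡ 4 (mod 5): since gcd(8, 5) = 1, we get a unique residue mod 40.
    Write x = 6 + 8·t and substitute into x ≡ 4 (mod 5): 8·t ≡ 4 − 6 = -2 (mod 5).
    Reduce coefficients mod 5: 3·t ≡ 3 (mod 5).
    The inverse of 3 mod 5 is 2 (since 3·2 = 6 = 1·5 + 1), so t ≡ 2·3 = 6 ≡ 1 (mod 5).
    Then x = 6 + 8·1 = 14, valid modulo lcm(8, 5) = 40: x ≡ 14 (mod 40).
  Combine with x ≡ 4 (mod 9): since gcd(40, 9) = 1, we get a unique residue mod 360.
    Write x = 14 + 40·t and substitute into x ≡ 4 (mod 9): 40·t ≡ 4 − 14 = -10 (mod 9).
    Reduce coefficients mod 9: 4·t ≡ 8 (mod 9).
    The inverse of 4 mod 9 is 7 (since 4·7 = 28 = 3·9 + 1), so t ≡ 7·8 = 56 ≡ 2 (mod 9).
    Then x = 14 + 40·2 = 94, valid modulo lcm(40, 9) = 360: x ≡ 94 (mod 360).
Verify: 94 mod 8 = 6 ✓, 94 mod 5 = 4 ✓, 94 mod 9 = 4 ✓.

x ≡ 94 (mod 360).


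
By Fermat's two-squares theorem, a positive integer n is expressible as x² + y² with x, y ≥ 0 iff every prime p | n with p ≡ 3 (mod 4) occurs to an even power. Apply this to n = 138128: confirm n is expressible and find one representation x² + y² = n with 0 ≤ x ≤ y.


Step 1: Factor n = 138128 = 2^4 · 89 · 97.
Step 2: Check the mod-4 condition on each prime factor: 2 = 2 (special); 89 ≡ 1 (mod 4), exponent 1; 97 ≡ 1 (mod 4), exponent 1.
All primes ≡ 3 (mod 4) appear to even exponent (or don't appear), so by the two-squares theorem n IS expressible as a sum of two squares.
Step 3: Build a representation. Group n = k² · m with k = 4 and m = 89 · 97 = 8633 (a product of primes ≡ 1 (mod 4)); a representation of m scales to one of n via (k·x)² + (k·y)² = k²(x² + y²). Each prime p ≡ 1 (mod 4) is itself a sum of two squares; find a² by testing p − a² for a perfect square:
  89: 89 − 1² = 88, 89 − 2² = 85, 89 − 3² = 80, 89 − 4² = 73, 89 − 5² = 64 = 8² ⇒ 89 = 5² + 8².
  97: 97 − 1² = 96, 97 − 2² = 93, 97 − 3² = 88, 97 − 4² = 81 = 9² ⇒ 97 = 4² + 9².
  Combine using the Brahmagupta–Fibonacci identity (a² + b²)(c² + d²) = (ac − bd)² + (ad + bc)² = (ac + bd)² + (ad − bc)²:
  89 · 97 = 8633: from (5² + 8²)(4² + 9²), take (5·4 − 8·9, 5·9 + 8·4) = (20 − 72, 45 + 32) = (-52, 77); dropping signs (only squares matter) gives (52, 77); check 52² + 77² = 2704 + 5929 = 8633 ✓.
  Scale by k = 4: (4·52, 4·77) = (208, 308).
Step 4: Order so x ≤ y and verify: 208² + 308² = 43264 + 94864 = 138128 = n. ✓

n = 138128 = 208² + 308² (one valid representation with x ≤ y).


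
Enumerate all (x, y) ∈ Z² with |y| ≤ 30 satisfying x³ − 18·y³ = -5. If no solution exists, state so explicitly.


The equation is x³ - 18y³ = -5. For fixed y, x³ = 18·y³ − 5, so a solution requires the RHS to be a perfect cube.
Strategy: iterate y from -30 to 30, compute RHS = 18·y³ − 5, and check whether it is a (positive or negative) perfect cube.
Check small values of y:
  y = 0: RHS = -5 is not a perfect cube.
  y = 1: RHS = 13 is not a perfect cube.
  y = -1: RHS = -23 is not a perfect cube.
  y = 2: RHS = 139 is not a perfect cube.
  y = -2: RHS = -149 is not a perfect cube.
  y = 3: RHS = 481 is not a perfect cube.
  y = -3: RHS = -491 is not a perfect cube.
Continuing the search up to |y| = 30 finds no solutions either.
No (x, y) in the scanned range satisfies the equation.

No integer solutions with |y| ≤ 30.


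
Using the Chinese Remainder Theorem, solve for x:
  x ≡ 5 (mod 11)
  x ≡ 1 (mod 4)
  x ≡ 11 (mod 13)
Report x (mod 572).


Moduli 11, 4, 13 are pairwise coprime; by CRT there is a unique solution modulo M = 11 · 4 · 13 = 572.
Solve pairwise, accumulating the modulus:
  Start with x ≡ 5 (mod 11).
  Combine with x ≡ 1 (mod 4): since gcd(11, 4) = 1, we get a unique residue mod 44.
    Write x = 5 + 11·t and substitute into x ≡ 1 (mod 4): 11·t ≡ 1 − 5 = -4 (mod 4).
    Reduce coefficients mod 4: 3·t ≡ 0 (mod 4).
    The inverse of 3 mod 4 is 3 (since 3·3 = 9 = 2·4 + 1), so t ≡ 3·0 = 0 ≡ 0 (mod 4).
    Then x = 5 + 11·0 = 5, valid modulo lcm(11, 4) = 44: x ≡ 5 (mod 44).
  Combine with x ≡ 11 (mod 13): since gcd(44, 13) = 1, we get a unique residue mod 572.
    Write x = 5 + 44·t and substitute into x ≡ 11 (mod 13): 44·t ≡ 11 − 5 = 6 (mod 13).
    Reduce coefficients mod 13: 5·t ≡ 6 (mod 13).
    The inverse of 5 mod 13 is 8 (since 5·8 = 40 = 3·13 + 1), so t ≡ 8·6 = 48 ≡ 9 (mod 13).
    Then x = 5 + 44·9 = 401, valid modulo lcm(44, 13) = 572: x ≡ 401 (mod 572).
Verify: 401 mod 11 = 5 ✓, 401 mod 4 = 1 ✓, 401 mod 13 = 11 ✓.

x ≡ 401 (mod 572).


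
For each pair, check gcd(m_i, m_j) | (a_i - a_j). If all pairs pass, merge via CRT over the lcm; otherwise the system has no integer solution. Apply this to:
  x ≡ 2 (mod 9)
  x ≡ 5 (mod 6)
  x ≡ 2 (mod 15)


Moduli 9, 6, 15 are not pairwise coprime, so CRT works modulo lcm(m_i) when all pairwise compatibility conditions hold.
Pairwise compatibility: gcd(m_i, m_j) must divide a_i - a_j for every pair.
Merge one congruence at a time:
  Start: x ≡ 2 (mod 9).
  Combine with x ≡ 5 (mod 6): gcd(9, 6) = 3; 5 - 2 = 3, which IS divisible by 3, so compatible.
    Write x = 2 + 9·t and substitute into x ≡ 5 (mod 6): 9·t ≡ 5 − 2 = 3 (mod 6).
    Divide the congruence (and modulus) by g = 3: 3·t ≡ 1 (mod 2).
    Reduce coefficients mod 2: 1·t ≡ 1 (mod 2).
    So t ≡ 1 (mod 2).
    Then x = 2 + 9·1 = 11, valid modulo lcm(9, 6) = 18: x ≡ 11 (mod 18).
  Combine with x ≡ 2 (mod 15): gcd(18, 15) = 3; 2 - 11 = -9, which IS divisible by 3, so compatible.
    Write x = 11 + 18·t and substitute into x ≡ 2 (mod 15): 18·t ≡ 2 − 11 = -9 (mod 15).
    Divide the congruence (and modulus) by g = 3: 6·t ≡ -3 (mod 5).
    Reduce coefficients mod 5: 1·t ≡ 2 (mod 5).
    So t ≡ 2 (mod 5).
    Then x = 11 + 18·2 = 47, valid modulo lcm(18, 15) = 90: x ≡ 47 (mod 90).
Verify: 47 mod 9 = 2, 47 mod 6 = 5, 47 mod 15 = 2.

x ≡ 47 (mod 90).


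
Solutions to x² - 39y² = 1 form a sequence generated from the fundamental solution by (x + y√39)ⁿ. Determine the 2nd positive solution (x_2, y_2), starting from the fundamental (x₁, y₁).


Step 1: Find the fundamental solution (x₁, y₁) of x² - 39y² = 1.
  Expand √39 as a continued fraction. a₀ = ⌊√39⌋ = 6; iterate m_{k+1} = d_k·a_k − m_k, d_{k+1} = (39 − m_{k+1}²)/d_k, a_{k+1} = ⌊(a₀ + m_{k+1})/d_{k+1}⌋ (starting m₀ = 0, d₀ = 1), with convergents p_k = a_k·p_{k-1} + p_{k-2}, q_k = a_k·q_{k-1} + q_{k-2} (p₋₁ = 1, q₋₁ = 0):
  k = 0: a₀ = 6; p₀/q₀ = 6/1; p₀² − 39·q₀² = 36 − 39 = -3.
  k = 1: m = 6, d = 3, a = ⌊(6 + 6)/3⌋ = 4; p/q = (4·6 + 1)/(4·1 + 0) = 25/4; p² − 39·q² = 625 − 624 = 1.
  The first convergent with p² − 39·q² = 1 gives the fundamental solution (x₁, y₁) = (25, 4).
Step 2: Apply the recurrence (x_{n+1}, y_{n+1}) = (x₁x_n + 39y₁y_n, x₁y_n + y₁x_n) repeatedly.
  From (x_1, y_1) = (25, 4): x_2 = 25·25 + 39·4·4 = 1249; y_2 = 25·4 + 4·25 = 200.
Step 3: Verify x_2² - 39·y_2² = 1560001 - 1560000 = 1 (should be 1). ✓

(x_1, y_1) = (25, 4); (x_2, y_2) = (1249, 200).


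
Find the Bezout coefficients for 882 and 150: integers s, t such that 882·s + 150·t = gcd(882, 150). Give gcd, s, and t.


Euclidean algorithm on (882, 150) — divide until remainder is 0:
  882 = 5 · 150 + 132
  150 = 1 · 132 + 18
  132 = 7 · 18 + 6
  18 = 3 · 6 + 0
gcd(882, 150) = 6.
Track Bezout coefficients alongside the remainders: start with r₀ = 882 = a·1 + b·0 (s = 1, t = 0) and r₁ = 150 = a·0 + b·1 (s = 0, t = 1); each new remainder r_{k+1} = r_{k-1} − q_k·r_k inherits s_{k+1} = s_{k-1} − q_k·s_k, t_{k+1} = t_{k-1} − q_k·t_k, so r_k = a·s_k + b·t_k at every step:
  q = 5: r = 132, s = 1 − 5·0 = 1, t = 0 − 5·1 = -5  (check: 882·1 + 150·(-5) = 132)
  q = 1: r = 18, s = 0 − 1·1 = -1, t = 1 − 1·(-5) = 6  (check: 882·(-1) + 150·6 = 18)
  q = 7: r = 6, s = 1 − 7·(-1) = 8, t = -5 − 7·6 = -47  (check: 882·8 + 150·(-47) = 6)
The row with r = 6 (the gcd) gives the Bezout coefficients s = 8, t = -47.
Result: 882 · (8) + 150 · (-47) = 6.

gcd(882, 150) = 6; s = 8, t = -47 (check: 882·8 + 150·(-47) = 6).


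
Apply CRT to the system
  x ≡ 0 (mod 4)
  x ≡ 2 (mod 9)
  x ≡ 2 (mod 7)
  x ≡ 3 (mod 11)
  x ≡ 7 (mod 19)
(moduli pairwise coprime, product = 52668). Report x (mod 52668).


Product of moduli M = 4 · 9 · 7 · 11 · 19 = 52668.
Merge one congruence at a time:
  Start: x ≡ 0 (mod 4).
  Combine with x ≡ 2 (mod 9); new modulus lcm = 36.
    Write x = 0 + 4·t and substitute into x ≡ 2 (mod 9): 4·t ≡ 2 − 0 = 2 (mod 9).
    The inverse of 4 mod 9 is 7 (since 4·7 = 28 = 3·9 + 1), so t ≡ 7·2 = 14 ≡ 5 (mod 9).
    Then x = 0 + 4·5 = 20, valid modulo lcm(4, 9) = 36: x ≡ 20 (mod 36).
  Combine with x ≡ 2 (mod 7); new modulus lcm = 252.
    Write x = 20 + 36·t and substitute into x ≡ 2 (mod 7): 36·t ≡ 2 − 20 = -18 (mod 7).
    Reduce coefficients mod 7: 1·t ≡ 3 (mod 7).
    So t ≡ 3 (mod 7).
    Then x = 20 + 36·3 = 128, valid modulo lcm(36, 7) = 252: x ≡ 128 (mod 252).
  Combine with x ≡ 3 (mod 11); new modulus lcm = 2772.
    Write x = 128 + 252·t and substitute into x ≡ 3 (mod 11): 252·t ≡ 3 − 128 = -125 (mod 11).
    Reduce coefficients mod 11: 10·t ≡ 7 (mod 11).
    The inverse of 10 mod 11 is 10 (since 10·10 = 100 = 9·11 + 1), so t ≡ 10·7 = 70 ≡ 4 (mod 11).
    Then x = 128 + 252·4 = 1136, valid modulo lcm(252, 11) = 2772: x ≡ 1136 (mod 2772).
  Combine with x ≡ 7 (mod 19); new modulus lcm = 52668.
    Write x = 1136 + 2772·t and substitute into x ≡ 7 (mod 19): 2772·t ≡ 7 − 1136 = -1129 (mod 19).
    Reduce coefficients mod 19: 17·t ≡ 11 (mod 19).
    The inverse of 17 mod 19 is 9 (since 17·9 = 153 = 8·19 + 1), so t ≡ 9·11 = 99 ≡ 4 (mod 19).
    Then x = 1136 + 2772·4 = 12224, valid modulo lcm(2772, 19) = 52668: x ≡ 12224 (mod 52668).
Verify against each original: 12224 mod 4 = 0, 12224 mod 9 = 2, 12224 mod 7 = 2, 12224 mod 11 = 3, 12224 mod 19 = 7.

x ≡ 12224 (mod 52668).


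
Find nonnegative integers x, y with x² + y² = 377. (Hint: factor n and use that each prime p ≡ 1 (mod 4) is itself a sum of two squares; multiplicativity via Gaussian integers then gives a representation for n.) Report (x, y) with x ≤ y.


Step 1: Factor n = 377 = 13 · 29.
Step 2: Check the mod-4 condition on each prime factor: 13 ≡ 1 (mod 4), exponent 1; 29 ≡ 1 (mod 4), exponent 1.
All primes ≡ 3 (mod 4) appear to even exponent (or don't appear), so by the two-squares theorem n IS expressible as a sum of two squares.
Step 3: Build a representation. Here n = 13 · 29 is a product of primes ≡ 1 (mod 4). Each prime p ≡ 1 (mod 4) is itself a sum of two squares; find a² by testing p − a² for a perfect square:
  13: 13 − 1² = 12, 13 − 2² = 9 = 3² ⇒ 13 = 2² + 3².
  29: 29 − 1² = 28, 29 − 2² = 25 = 5² ⇒ 29 = 2² + 5².
  Combine using the Brahmagupta–Fibonacci identity (a² + b²)(c² + d²) = (ac − bd)² + (ad + bc)² = (ac + bd)² + (ad − bc)²:
  13 · 29 = 377: from (2² + 3²)(2² + 5²), take (2·2 − 3·5, 2·5 + 3·2) = (4 − 15, 10 + 6) = (-11, 16); dropping signs (only squares matter) gives (11, 16); check 11² + 16² = 121 + 256 = 377 ✓.
Step 4: Order so x ≤ y and verify: 11² + 16² = 121 + 256 = 377 = n. ✓

n = 377 = 11² + 16² (one valid representation with x ≤ y).


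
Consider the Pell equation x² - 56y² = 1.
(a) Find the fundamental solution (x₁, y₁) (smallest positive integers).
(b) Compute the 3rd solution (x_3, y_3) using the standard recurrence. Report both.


Step 1: Find the fundamental solution (x₁, y₁) of x² - 56y² = 1.
  Expand √56 as a continued fraction. a₀ = ⌊√56⌋ = 7; iterate m_{k+1} = d_k·a_k − m_k, d_{k+1} = (56 − m_{k+1}²)/d_k, a_{k+1} = ⌊(a₀ + m_{k+1})/d_{k+1}⌋ (starting m₀ = 0, d₀ = 1), with convergents p_k = a_k·p_{k-1} + p_{k-2}, q_k = a_k·q_{k-1} + q_{k-2} (p₋₁ = 1, q₋₁ = 0):
  k = 0: a₀ = 7; p₀/q₀ = 7/1; p₀² − 56·q₀² = 49 − 56 = -7.
  k = 1: m = 7, d = 7, a = ⌊(7 + 7)/7⌋ = 2; p/q = (2·7 + 1)/(2·1 + 0) = 15/2; p² − 56·q² = 225 − 224 = 1.
  The first convergent with p² − 56·q² = 1 gives the fundamental solution (x₁, y₁) = (15, 2).
Step 2: Apply the recurrence (x_{n+1}, y_{n+1}) = (x₁x_n + 56y₁y_n, x₁y_n + y₁x_n) repeatedly.
  From (x_1, y_1) = (15, 2): x_2 = 15·15 + 56·2·2 = 449; y_2 = 15·2 + 2·15 = 60.
  From (x_2, y_2) = (449, 60): x_3 = 15·449 + 56·2·60 = 13455; y_3 = 15·60 + 2·449 = 1798.
Step 3: Verify x_3² - 56·y_3² = 181037025 - 181037024 = 1 (should be 1). ✓

(x_1, y_1) = (15, 2); (x_3, y_3) = (13455, 1798).


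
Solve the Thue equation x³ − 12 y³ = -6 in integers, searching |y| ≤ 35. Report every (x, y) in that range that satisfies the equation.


The equation is x³ - 12y³ = -6. For fixed y, x³ = 12·y³ − 6, so a solution requires the RHS to be a perfect cube.
Strategy: iterate y from -35 to 35, compute RHS = 12·y³ − 6, and check whether it is a (positive or negative) perfect cube.
Check small values of y:
  y = 0: RHS = -6 is not a perfect cube.
  y = 1: RHS = 6 is not a perfect cube.
  y = -1: RHS = -18 is not a perfect cube.
  y = 2: RHS = 90 is not a perfect cube.
  y = -2: RHS = -102 is not a perfect cube.
  y = 3: RHS = 318 is not a perfect cube.
  y = -3: RHS = -330 is not a perfect cube.
Continuing the search up to |y| = 35 finds no solutions either.
No (x, y) in the scanned range satisfies the equation.

No integer solutions with |y| ≤ 35.


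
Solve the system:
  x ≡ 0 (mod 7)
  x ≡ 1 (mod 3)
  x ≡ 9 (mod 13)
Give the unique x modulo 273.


Moduli 7, 3, 13 are pairwise coprime; by CRT there is a unique solution modulo M = 7 · 3 · 13 = 273.
Solve pairwise, accumulating the modulus:
  Start with x ≡ 0 (mod 7).
  Combine with x ≡ 1 (mod 3): since gcd(7, 3) = 1, we get a unique residue mod 21.
    Write x = 0 + 7·t and substitute into x ≡ 1 (mod 3): 7·t ≡ 1 − 0 = 1 (mod 3).
    Reduce coefficients mod 3: 1·t ≡ 1 (mod 3).
    So t ≡ 1 (mod 3).
    Then x = 0 + 7·1 = 7, valid modulo lcm(7, 3) = 21: x ≡ 7 (mod 21).
  Combine with x ≡ 9 (mod 13): since gcd(21, 13) = 1, we get a unique residue mod 273.
    Write x = 7 + 21·t and substitute into x ≡ 9 (mod 13): 21·t ≡ 9 − 7 = 2 (mod 13).
    Reduce coefficients mod 13: 8·t ≡ 2 (mod 13).
    The inverse of 8 mod 13 is 5 (since 8·5 = 40 = 3·13 + 1), so t ≡ 5·2 = 10 ≡ 10 (mod 13).
    Then x = 7 + 21·10 = 217, valid modulo lcm(21, 13) = 273: x ≡ 217 (mod 273).
Verify: 217 mod 7 = 0 ✓, 217 mod 3 = 1 ✓, 217 mod 13 = 9 ✓.

x ≡ 217 (mod 273).


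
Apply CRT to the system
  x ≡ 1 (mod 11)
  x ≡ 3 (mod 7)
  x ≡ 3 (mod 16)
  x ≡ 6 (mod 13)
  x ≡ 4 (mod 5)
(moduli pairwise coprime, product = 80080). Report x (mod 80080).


Product of moduli M = 11 · 7 · 16 · 13 · 5 = 80080.
Merge one congruence at a time:
  Start: x ≡ 1 (mod 11).
  Combine with x ≡ 3 (mod 7); new modulus lcm = 77.
    Write x = 1 + 11·t and substitute into x ≡ 3 (mod 7): 11·t ≡ 3 − 1 = 2 (mod 7).
    Reduce coefficients mod 7: 4·t ≡ 2 (mod 7).
    The inverse of 4 mod 7 is 2 (since 4·2 = 8 = 1·7 + 1), so t ≡ 2·2 = 4 ≡ 4 (mod 7).
    Then x = 1 + 11·4 = 45, valid modulo lcm(11, 7) = 77: x ≡ 45 (mod 77).
  Combine with x ≡ 3 (mod 16); new modulus lcm = 1232.
    Write x = 45 + 77·t and substitute into x ≡ 3 (mod 16): 77·t ≡ 3 − 45 = -42 (mod 16).
    Reduce coefficients mod 16: 13·t ≡ 6 (mod 16).
    The inverse of 13 mod 16 is 5 (since 13·5 = 65 = 4·16 + 1), so t ≡ 5·6 = 30 ≡ 14 (mod 16).
    Then x = 45 + 77·14 = 1123, valid modulo lcm(77, 16) = 1232: x ≡ 1123 (mod 1232).
  Combine with x ≡ 6 (mod 13); new modulus lcm = 16016.
    Write x = 1123 + 1232·t and substitute into x ≡ 6 (mod 13): 1232·t ≡ 6 − 1123 = -1117 (mod 13).
    Reduce coefficients mod 13: 10·t ≡ 1 (mod 13).
    The inverse of 10 mod 13 is 4 (since 10·4 = 40 = 3·13 + 1), so t ≡ 4·1 = 4 ≡ 4 (mod 13).
    Then x = 1123 + 1232·4 = 6051, valid modulo lcm(1232, 13) = 16016: x ≡ 6051 (mod 16016).
  Combine with x ≡ 4 (mod 5); new modulus lcm = 80080.
    Write x = 6051 + 16016·t and substitute into x ≡ 4 (mod 5): 16016·t ≡ 4 − 6051 = -6047 (mod 5).
    Reduce coefficients mod 5: 1·t ≡ 3 (mod 5).
    So t ≡ 3 (mod 5).
    Then x = 6051 + 16016·3 = 54099, valid modulo lcm(16016, 5) = 80080: x ≡ 54099 (mod 80080).
Verify against each original: 54099 mod 11 = 1, 54099 mod 7 = 3, 54099 mod 16 = 3, 54099 mod 13 = 6, 54099 mod 5 = 4.

x ≡ 54099 (mod 80080).


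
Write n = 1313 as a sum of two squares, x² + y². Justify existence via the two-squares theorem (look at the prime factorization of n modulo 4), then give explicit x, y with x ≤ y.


Step 1: Factor n = 1313 = 13 · 101.
Step 2: Check the mod-4 condition on each prime factor: 13 ≡ 1 (mod 4), exponent 1; 101 ≡ 1 (mod 4), exponent 1.
All primes ≡ 3 (mod 4) appear to even exponent (or don't appear), so by the two-squares theorem n IS expressible as a sum of two squares.
Step 3: Build a representation. Here n = 13 · 101 is a product of primes ≡ 1 (mod 4). Each prime p ≡ 1 (mod 4) is itself a sum of two squares; find a² by testing p − a² for a perfect square:
  13: 13 − 1² = 12, 13 − 2² = 9 = 3² ⇒ 13 = 2² + 3².
  101: 101 − 1² = 100 = 10² ⇒ 101 = 1² + 10².
  Combine using the Brahmagupta–Fibonacci identity (a² + b²)(c² + d²) = (ac − bd)² + (ad + bc)² = (ac + bd)² + (ad − bc)²:
  13 · 101 = 1313: from (2² + 3²)(1² + 10²), take (2·1 − 3·10, 2·10 + 3·1) = (2 − 30, 20 + 3) = (-28, 23); dropping signs (only squares matter) gives (28, 23); check 28² + 23² = 784 + 529 = 1313 ✓.
Step 4: Order so x ≤ y and verify: 23² + 28² = 529 + 784 = 1313 = n. ✓

n = 1313 = 23² + 28² (one valid representation with x ≤ y).


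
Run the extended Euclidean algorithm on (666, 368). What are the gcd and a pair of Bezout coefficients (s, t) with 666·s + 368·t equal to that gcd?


Euclidean algorithm on (666, 368) — divide until remainder is 0:
  666 = 1 · 368 + 298
  368 = 1 · 298 + 70
  298 = 4 · 70 + 18
  70 = 3 · 18 + 16
  18 = 1 · 16 + 2
  16 = 8 · 2 + 0
gcd(666, 368) = 2.
Track Bezout coefficients alongside the remainders: start with r₀ = 666 = a·1 + b·0 (s = 1, t = 0) and r₁ = 368 = a·0 + b·1 (s = 0, t = 1); each new remainder r_{k+1} = r_{k-1} − q_k·r_k inherits s_{k+1} = s_{k-1} − q_k·s_k, t_{k+1} = t_{k-1} − q_k·t_k, so r_k = a·s_k + b·t_k at every step:
  q = 1: r = 298, s = 1 − 1·0 = 1, t = 0 − 1·1 = -1  (check: 666·1 + 368·(-1) = 298)
  q = 1: r = 70, s = 0 − 1·1 = -1, t = 1 − 1·(-1) = 2  (check: 666·(-1) + 368·2 = 70)
  q = 4: r = 18, s = 1 − 4·(-1) = 5, t = -1 − 4·2 = -9  (check: 666·5 + 368·(-9) = 18)
  q = 3: r = 16, s = -1 − 3·5 = -16, t = 2 − 3·(-9) = 29  (check: 666·(-16) + 368·29 = 16)
  q = 1: r = 2, s = 5 − 1·(-16) = 21, t = -9 − 1·29 = -38  (check: 666·21 + 368·(-38) = 2)
The row with r = 2 (the gcd) gives the Bezout coefficients s = 21, t = -38.
Result: 666 · (21) + 368 · (-38) = 2.

gcd(666, 368) = 2; s = 21, t = -38 (check: 666·21 + 368·(-38) = 2).


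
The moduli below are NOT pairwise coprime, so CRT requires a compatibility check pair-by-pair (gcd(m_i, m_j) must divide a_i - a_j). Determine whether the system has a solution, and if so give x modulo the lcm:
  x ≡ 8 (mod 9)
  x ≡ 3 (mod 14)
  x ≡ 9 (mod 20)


Moduli 9, 14, 20 are not pairwise coprime, so CRT works modulo lcm(m_i) when all pairwise compatibility conditions hold.
Pairwise compatibility: gcd(m_i, m_j) must divide a_i - a_j for every pair.
Merge one congruence at a time:
  Start: x ≡ 8 (mod 9).
  Combine with x ≡ 3 (mod 14): gcd(9, 14) = 1; 3 - 8 = -5, which IS divisible by 1, so compatible.
    Write x = 8 + 9·t and substitute into x ≡ 3 (mod 14): 9·t ≡ 3 − 8 = -5 (mod 14).
    Reduce coefficients mod 14: 9·t ≡ 9 (mod 14).
    The inverse of 9 mod 14 is 11 (since 9·11 = 99 = 7·14 + 1), so t ≡ 11·9 = 99 ≡ 1 (mod 14).
    Then x = 8 + 9·1 = 17, valid modulo lcm(9, 14) = 126: x ≡ 17 (mod 126).
  Combine with x ≡ 9 (mod 20): gcd(126, 20) = 2; 9 - 17 = -8, which IS divisible by 2, so compatible.
    Write x = 17 + 126·t and substitute into x ≡ 9 (mod 20): 126·t ≡ 9 − 17 = -8 (mod 20).
    Divide the congruence (and modulus) by g = 2: 63·t ≡ -4 (mod 10).
    Reduce coefficients mod 10: 3·t ≡ 6 (mod 10).
    The inverse of 3 mod 10 is 7 (since 3·7 = 21 = 2·10 + 1), so t ≡ 7·6 = 42 ≡ 2 (mod 10).
    Then x = 17 + 126·2 = 269, valid modulo lcm(126, 20) = 1260: x ≡ 269 (mod 1260).
Verify: 269 mod 9 = 8, 269 mod 14 = 3, 269 mod 20 = 9.

x ≡ 269 (mod 1260).


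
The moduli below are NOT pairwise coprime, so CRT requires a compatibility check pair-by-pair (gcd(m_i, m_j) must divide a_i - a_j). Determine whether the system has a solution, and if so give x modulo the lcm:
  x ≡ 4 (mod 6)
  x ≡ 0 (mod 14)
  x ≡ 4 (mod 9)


Moduli 6, 14, 9 are not pairwise coprime, so CRT works modulo lcm(m_i) when all pairwise compatibility conditions hold.
Pairwise compatibility: gcd(m_i, m_j) must divide a_i - a_j for every pair.
Merge one congruence at a time:
  Start: x ≡ 4 (mod 6).
  Combine with x ≡ 0 (mod 14): gcd(6, 14) = 2; 0 - 4 = -4, which IS divisible by 2, so compatible.
    Write x = 4 + 6·t and substitute into x ≡ 0 (mod 14): 6·t ≡ 0 − 4 = -4 (mod 14).
    Divide the congruence (and modulus) by g = 2: 3·t ≡ -2 (mod 7).
    Reduce coefficients mod 7: 3·t ≡ 5 (mod 7).
    The inverse of 3 mod 7 is 5 (since 3·5 = 15 = 2·7 + 1), so t ≡ 5·5 = 25 ≡ 4 (mod 7).
    Then x = 4 + 6·4 = 28, valid modulo lcm(6, 14) = 42: x ≡ 28 (mod 42).
  Combine with x ≡ 4 (mod 9): gcd(42, 9) = 3; 4 - 28 = -24, which IS divisible by 3, so compatible.
    Write x = 28 + 42·t and substitute into x ≡ 4 (mod 9): 42·t ≡ 4 − 28 = -24 (mod 9).
    Divide the congruence (and modulus) by g = 3: 14·t ≡ -8 (mod 3).
    Reduce coefficients mod 3: 2·t ≡ 1 (mod 3).
    The inverse of 2 mod 3 is 2 (since 2·2 = 4 = 1·3 + 1), so t ≡ 2·1 = 2 ≡ 2 (mod 3).
    Then x = 28 + 42·2 = 112, valid modulo lcm(42, 9) = 126: x ≡ 112 (mod 126).
Verify: 112 mod 6 = 4, 112 mod 14 = 0, 112 mod 9 = 4.

x ≡ 112 (mod 126).


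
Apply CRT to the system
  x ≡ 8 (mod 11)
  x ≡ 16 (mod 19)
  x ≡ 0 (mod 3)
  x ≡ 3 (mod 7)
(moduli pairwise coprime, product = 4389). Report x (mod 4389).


Product of moduli M = 11 · 19 · 3 · 7 = 4389.
Merge one congruence at a time:
  Start: x ≡ 8 (mod 11).
  Combine with x ≡ 16 (mod 19); new modulus lcm = 209.
    Write x = 8 + 11·t and substitute into x ≡ 16 (mod 19): 11·t ≡ 16 − 8 = 8 (mod 19).
    The inverse of 11 mod 19 is 7 (since 11·7 = 77 = 4·19 + 1), so t ≡ 7·8 = 56 ≡ 18 (mod 19).
    Then x = 8 + 11·18 = 206, valid modulo lcm(11, 19) = 209: x ≡ 206 (mod 209).
  Combine with x ≡ 0 (mod 3); new modulus lcm = 627.
    Write x = 206 + 209·t and substitute into x ≡ 0 (mod 3): 209·t ≡ 0 − 206 = -206 (mod 3).
    Reduce coefficients mod 3: 2·t ≡ 1 (mod 3).
    The inverse of 2 mod 3 is 2 (since 2·2 = 4 = 1·3 + 1), so t ≡ 2·1 = 2 ≡ 2 (mod 3).
    Then x = 206 + 209·2 = 624, valid modulo lcm(209, 3) = 627: x ≡ 624 (mod 627).
  Combine with x ≡ 3 (mod 7); new modulus lcm = 4389.
    Write x = 624 + 627·t and substitute into x ≡ 3 (mod 7): 627·t ≡ 3 − 624 = -621 (mod 7).
    Reduce coefficients mod 7: 4·t ≡ 2 (mod 7).
    The inverse of 4 mod 7 is 2 (since 4·2 = 8 = 1·7 + 1), so t ≡ 2·2 = 4 ≡ 4 (mod 7).
    Then x = 624 + 627·4 = 3132, valid modulo lcm(627, 7) = 4389: x ≡ 3132 (mod 4389).
Verify against each original: 3132 mod 11 = 8, 3132 mod 19 = 16, 3132 mod 3 = 0, 3132 mod 7 = 3.

x ≡ 3132 (mod 4389).


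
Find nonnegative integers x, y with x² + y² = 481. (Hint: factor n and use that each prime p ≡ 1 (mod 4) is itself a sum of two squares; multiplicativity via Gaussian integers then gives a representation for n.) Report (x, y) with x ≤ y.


Step 1: Factor n = 481 = 13 · 37.
Step 2: Check the mod-4 condition on each prime factor: 13 ≡ 1 (mod 4), exponent 1; 37 ≡ 1 (mod 4), exponent 1.
All primes ≡ 3 (mod 4) appear to even exponent (or don't appear), so by the two-squares theorem n IS expressible as a sum of two squares.
Step 3: Build a representation. Here n = 13 · 37 is a product of primes ≡ 1 (mod 4). Each prime p ≡ 1 (mod 4) is itself a sum of two squares; find a² by testing p − a² for a perfect square:
  13: 13 − 1² = 12, 13 − 2² = 9 = 3² ⇒ 13 = 2² + 3².
  37: 37 − 1² = 36 = 6² ⇒ 37 = 1² + 6².
  Combine using the Brahmagupta–Fibonacci identity (a² + b²)(c² + d²) = (ac − bd)² + (ad + bc)² = (ac + bd)² + (ad − bc)²:
  13 · 37 = 481: from (2² + 3²)(1² + 6²), take (2·1 − 3·6, 2·6 + 3·1) = (2 − 18, 12 + 3) = (-16, 15); dropping signs (only squares matter) gives (16, 15); check 16² + 15² = 256 + 225 = 481 ✓.
Step 4: Order so x ≤ y and verify: 15² + 16² = 225 + 256 = 481 = n. ✓

n = 481 = 15² + 16² (one valid representation with x ≤ y).


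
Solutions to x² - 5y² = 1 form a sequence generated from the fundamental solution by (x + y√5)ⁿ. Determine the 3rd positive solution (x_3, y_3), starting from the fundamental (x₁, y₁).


Step 1: Find the fundamental solution (x₁, y₁) of x² - 5y² = 1.
  Expand √5 as a continued fraction. a₀ = ⌊√5⌋ = 2; iterate m_{k+1} = d_k·a_k − m_k, d_{k+1} = (5 − m_{k+1}²)/d_k, a_{k+1} = ⌊(a₀ + m_{k+1})/d_{k+1}⌋ (starting m₀ = 0, d₀ = 1), with convergents p_k = a_k·p_{k-1} + p_{k-2}, q_k = a_k·q_{k-1} + q_{k-2} (p₋₁ = 1, q₋₁ = 0):
  k = 0: a₀ = 2; p₀/q₀ = 2/1; p₀² − 5·q₀² = 4 − 5 = -1.
  k = 1: m = 2, d = 1, a = ⌊(2 + 2)/1⌋ = 4; p/q = (4·2 + 1)/(4·1 + 0) = 9/4; p² − 5·q² = 81 − 80 = 1.
  The first convergent with p² − 5·q² = 1 gives the fundamental solution (x₁, y₁) = (9, 4).
Step 2: Apply the recurrence (x_{n+1}, y_{n+1}) = (x₁x_n + 5y₁y_n, x₁y_n + y₁x_n) repeatedly.
  From (x_1, y_1) = (9, 4): x_2 = 9·9 + 5·4·4 = 161; y_2 = 9·4 + 4·9 = 72.
  From (x_2, y_2) = (161, 72): x_3 = 9·161 + 5·4·72 = 2889; y_3 = 9·72 + 4·161 = 1292.
Step 3: Verify x_3² - 5·y_3² = 8346321 - 8346320 = 1 (should be 1). ✓

(x_1, y_1) = (9, 4); (x_3, y_3) = (2889, 1292).


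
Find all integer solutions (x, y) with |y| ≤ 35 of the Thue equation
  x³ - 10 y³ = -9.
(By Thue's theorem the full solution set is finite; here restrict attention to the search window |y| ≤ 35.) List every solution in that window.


The equation is x³ - 10y³ = -9. For fixed y, x³ = 10·y³ − 9, so a solution requires the RHS to be a perfect cube.
Strategy: iterate y from -35 to 35, compute RHS = 10·y³ − 9, and check whether it is a (positive or negative) perfect cube.
Check small values of y:
  y = 0: RHS = -9 is not a perfect cube.
  y = 1: RHS = 1 = (1)³ ⇒ x = 1 works.
  y = -1: RHS = -19 is not a perfect cube.
  y = 2: RHS = 71 is not a perfect cube.
  y = -2: RHS = -89 is not a perfect cube.
  y = 3: RHS = 261 is not a perfect cube.
  y = -3: RHS = -279 is not a perfect cube.
Continuing the search up to |y| = 35 finds no further solutions beyond those listed.
Collected solutions: (1, 1).

Solutions (with |y| ≤ 35): (1, 1).


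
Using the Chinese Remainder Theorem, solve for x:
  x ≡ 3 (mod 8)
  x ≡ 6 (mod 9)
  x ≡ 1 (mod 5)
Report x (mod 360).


Moduli 8, 9, 5 are pairwise coprime; by CRT there is a unique solution modulo M = 8 · 9 · 5 = 360.
Solve pairwise, accumulating the modulus:
  Start with x ≡ 3 (mod 8).
  Combine with x ≡ 6 (mod 9): since gcd(8, 9) = 1, we get a unique residue mod 72.
    Write x = 3 + 8·t and substitute into x ≡ 6 (mod 9): 8·t ≡ 6 − 3 = 3 (mod 9).
    The inverse of 8 mod 9 is 8 (since 8·8 = 64 = 7·9 + 1), so t ≡ 8·3 = 24 ≡ 6 (mod 9).
    Then x = 3 + 8·6 = 51, valid modulo lcm(8, 9) = 72: x ≡ 51 (mod 72).
  Combine with x ≡ 1 (mod 5): since gcd(72, 5) = 1, we get a unique residue mod 360.
    Write x = 51 + 72·t and substitute into x ≡ 1 (mod 5): 72·t ≡ 1 − 51 = -50 (mod 5).
    Reduce coefficients mod 5: 2·t ≡ 0 (mod 5).
    The inverse of 2 mod 5 is 3 (since 2·3 = 6 = 1·5 + 1), so t ≡ 3·0 = 0 ≡ 0 (mod 5).
    Then x = 51 + 72·0 = 51, valid modulo lcm(72, 5) = 360: x ≡ 51 (mod 360).
Verify: 51 mod 8 = 3 ✓, 51 mod 9 = 6 ✓, 51 mod 5 = 1 ✓.

x ≡ 51 (mod 360).


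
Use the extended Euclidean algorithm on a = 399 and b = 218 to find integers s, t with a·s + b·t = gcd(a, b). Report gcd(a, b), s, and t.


Euclidean algorithm on (399, 218) — divide until remainder is 0:
  399 = 1 · 218 + 181
  218 = 1 · 181 + 37
  181 = 4 · 37 + 33
  37 = 1 · 33 + 4
  33 = 8 · 4 + 1
  4 = 4 · 1 + 0
gcd(399, 218) = 1.
Track Bezout coefficients alongside the remainders: start with r₀ = 399 = a·1 + b·0 (s = 1, t = 0) and r₁ = 218 = a·0 + b·1 (s = 0, t = 1); each new remainder r_{k+1} = r_{k-1} − q_k·r_k inherits s_{k+1} = s_{k-1} − q_k·s_k, t_{k+1} = t_{k-1} − q_k·t_k, so r_k = a·s_k + b·t_k at every step:
  q = 1: r = 181, s = 1 − 1·0 = 1, t = 0 − 1·1 = -1  (check: 399·1 + 218·(-1) = 181)
  q = 1: r = 37, s = 0 − 1·1 = -1, t = 1 − 1·(-1) = 2  (check: 399·(-1) + 218·2 = 37)
  q = 4: r = 33, s = 1 − 4·(-1) = 5, t = -1 − 4·2 = -9  (check: 399·5 + 218·(-9) = 33)
  q = 1: r = 4, s = -1 − 1·5 = -6, t = 2 − 1·(-9) = 11  (check: 399·(-6) + 218·11 = 4)
  q = 8: r = 1, s = 5 − 8·(-6) = 53, t = -9 − 8·11 = -97  (check: 399·53 + 218·(-97) = 1)
The row with r = 1 (the gcd) gives the Bezout coefficients s = 53, t = -97.
Result: 399 · (53) + 218 · (-97) = 1.

gcd(399, 218) = 1; s = 53, t = -97 (check: 399·53 + 218·(-97) = 1).


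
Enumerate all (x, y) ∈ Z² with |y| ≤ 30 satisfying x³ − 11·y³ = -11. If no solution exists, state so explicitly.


The equation is x³ - 11y³ = -11. For fixed y, x³ = 11·y³ − 11, so a solution requires the RHS to be a perfect cube.
Strategy: iterate y from -30 to 30, compute RHS = 11·y³ − 11, and check whether it is a (positive or negative) perfect cube.
Check small values of y:
  y = 0: RHS = -11 is not a perfect cube.
  y = 1: RHS = 0 = (0)³ ⇒ x = 0 works.
  y = -1: RHS = -22 is not a perfect cube.
  y = 2: RHS = 77 is not a perfect cube.
  y = -2: RHS = -99 is not a perfect cube.
  y = 3: RHS = 286 is not a perfect cube.
  y = -3: RHS = -308 is not a perfect cube.
Continuing the search up to |y| = 30 finds no further solutions beyond those listed.
Collected solutions: (0, 1).

Solutions (with |y| ≤ 30): (0, 1).


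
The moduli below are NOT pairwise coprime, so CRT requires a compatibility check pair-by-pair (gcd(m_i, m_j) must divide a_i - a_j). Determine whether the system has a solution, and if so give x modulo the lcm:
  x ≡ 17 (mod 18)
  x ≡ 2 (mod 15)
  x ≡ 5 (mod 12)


Moduli 18, 15, 12 are not pairwise coprime, so CRT works modulo lcm(m_i) when all pairwise compatibility conditions hold.
Pairwise compatibility: gcd(m_i, m_j) must divide a_i - a_j for every pair.
Merge one congruence at a time:
  Start: x ≡ 17 (mod 18).
  Combine with x ≡ 2 (mod 15): gcd(18, 15) = 3; 2 - 17 = -15, which IS divisible by 3, so compatible.
    Write x = 17 + 18·t and substitute into x ≡ 2 (mod 15): 18·t ≡ 2 − 17 = -15 (mod 15).
    Divide the congruence (and modulus) by g = 3: 6·t ≡ -5 (mod 5).
    Reduce coefficients mod 5: 1·t ≡ 0 (mod 5).
    So t ≡ 0 (mod 5).
    Then x = 17 + 18·0 = 17, valid modulo lcm(18, 15) = 90: x ≡ 17 (mod 90).
  Combine with x ≡ 5 (mod 12): gcd(90, 12) = 6; 5 - 17 = -12, which IS divisible by 6, so compatible.
    Write x = 17 + 90·t and substitute into x ≡ 5 (mod 12): 90·t ≡ 5 − 17 = -12 (mod 12).
    Divide the congruence (and modulus) by g = 6: 15·t ≡ -2 (mod 2).
    Reduce coefficients mod 2: 1·t ≡ 0 (mod 2).
    So t ≡ 0 (mod 2).
    Then x = 17 + 90·0 = 17, valid modulo lcm(90, 12) = 180: x ≡ 17 (mod 180).
Verify: 17 mod 18 = 17, 17 mod 15 = 2, 17 mod 12 = 5.

x ≡ 17 (mod 180).
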